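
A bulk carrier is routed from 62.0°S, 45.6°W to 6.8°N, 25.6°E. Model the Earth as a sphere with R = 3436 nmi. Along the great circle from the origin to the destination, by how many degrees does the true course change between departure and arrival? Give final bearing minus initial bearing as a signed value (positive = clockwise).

-43.8°

Initial bearing θ₁ = atan2(sin Δλ cos φ₂, cos φ₁ sin φ₂ − sin φ₁ cos φ₂ cos Δλ) = 70.22°
Final bearing θ₂ = (initial bearing from the destination back to the start) + 180° = 26.42°
Δθ = θ₂ − θ₁ = -43.8°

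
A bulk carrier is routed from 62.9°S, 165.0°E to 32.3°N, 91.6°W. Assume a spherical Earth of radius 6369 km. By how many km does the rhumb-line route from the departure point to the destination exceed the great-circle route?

Great circle: cos σ = sin φ₁ sin φ₂ + cos φ₁ cos φ₂ cos Δλ,  σ = 2.1711 rad → d_gc = 13828.0 km
Rhumb line: Δψ = +2.0192, q = Δφ/Δψ = 0.8229, d_rh = R√(Δφ²+q²Δλ²) = 14193.2 km
Excess = 14193.2 − 13828.0 = 365.2 ≈ 365 km

365 km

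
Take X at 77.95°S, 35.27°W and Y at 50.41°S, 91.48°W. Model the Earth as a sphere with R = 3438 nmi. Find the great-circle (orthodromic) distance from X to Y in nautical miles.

Haversine: a = sin²(Δφ/2)+cos φ₁ cos φ₂ sin²(Δλ/2) = 0.08618;  σ = 2·atan2(√a,√(1−a))
σ = 34.143° → d = Rσ = 3438·0.59591 = 2049 nmi

2049 nmi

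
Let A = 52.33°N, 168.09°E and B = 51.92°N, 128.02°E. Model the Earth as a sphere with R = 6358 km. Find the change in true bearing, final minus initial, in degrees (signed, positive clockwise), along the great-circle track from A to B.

-32.1°

At departure: θ₁ = atan2(sin Δλ cos φ₂, cos φ₁ sin φ₂ − sin φ₁ cos φ₂ cos Δλ) = 285.14°
At arrival: θ₂ = atan2(sin Δλ cos φ₁, −cos φ₂ sin φ₁ + sin φ₂ cos φ₁ cos Δλ) = 253.03°
Δθ = θ₂ − θ₁ = -32.1°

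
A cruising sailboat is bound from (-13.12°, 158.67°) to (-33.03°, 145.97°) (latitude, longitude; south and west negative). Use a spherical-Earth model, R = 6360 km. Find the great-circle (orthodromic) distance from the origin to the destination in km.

Haversine: a = sin²(Δφ/2)+cos φ₁ cos φ₂ sin²(Δλ/2) = 0.03987;  σ = 2·atan2(√a,√(1−a))
σ = 23.037° → d = Rσ = 6360·0.40207 = 2557 km

2557 km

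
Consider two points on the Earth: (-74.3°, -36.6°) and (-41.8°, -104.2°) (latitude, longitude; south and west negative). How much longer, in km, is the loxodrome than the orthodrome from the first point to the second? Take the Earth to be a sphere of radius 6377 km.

Great circle: cos σ = sin φ₁ sin φ₂ + cos φ₁ cos φ₂ cos Δλ,  σ = 0.7691 rad → d_gc = 4904.5 km
Rhumb line: Δψ = +1.1770, q = Δφ/Δψ = 0.4820, d_rh = R√(Δφ²+q²Δλ²) = 5121.8 km
Excess = 5121.8 − 4904.5 = 217.3 ≈ 217 km

217 km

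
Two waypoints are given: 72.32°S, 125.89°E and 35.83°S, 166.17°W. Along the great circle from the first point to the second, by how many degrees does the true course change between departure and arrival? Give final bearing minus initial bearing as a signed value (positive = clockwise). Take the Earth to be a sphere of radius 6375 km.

At departure: θ₁ = atan2(sin Δλ cos φ₂, cos φ₁ sin φ₂ − sin φ₁ cos φ₂ cos Δλ) = 81.50°
At arrival: θ₂ = atan2(sin Δλ cos φ₁, −cos φ₂ sin φ₁ + sin φ₂ cos φ₁ cos Δλ) = 21.74°
Δθ = θ₂ − θ₁ = -59.8°

-59.8°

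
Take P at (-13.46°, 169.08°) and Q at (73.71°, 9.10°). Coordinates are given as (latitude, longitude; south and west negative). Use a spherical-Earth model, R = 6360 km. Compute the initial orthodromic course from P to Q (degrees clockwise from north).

θ = atan2( sin Δλ·cos φ₂ ,  cos φ₁ sin φ₂ − sin φ₁ cos φ₂ cos Δλ )
  = atan2(-0.0960, +0.8721) = 353.72°

353.7°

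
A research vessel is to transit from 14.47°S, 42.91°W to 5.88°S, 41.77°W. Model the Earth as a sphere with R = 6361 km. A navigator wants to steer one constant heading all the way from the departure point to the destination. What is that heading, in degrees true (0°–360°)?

7.4°

Δψ = ln[tan(π/4+φ₂/2)/tan(π/4+φ₁/2)] = +0.1525
Δλ = +0.0199 rad (taken the short way round)
course = atan2(Δλ, Δψ) = 7.43°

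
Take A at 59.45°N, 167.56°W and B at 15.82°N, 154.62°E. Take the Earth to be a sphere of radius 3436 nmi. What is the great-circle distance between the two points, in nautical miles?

Haversine: a = sin²(Δφ/2)+cos φ₁ cos φ₂ sin²(Δλ/2) = 0.18946;  σ = 2·atan2(√a,√(1−a))
σ = 51.605° → d = Rσ = 3436·0.90067 = 3095 nmi

3095 nmi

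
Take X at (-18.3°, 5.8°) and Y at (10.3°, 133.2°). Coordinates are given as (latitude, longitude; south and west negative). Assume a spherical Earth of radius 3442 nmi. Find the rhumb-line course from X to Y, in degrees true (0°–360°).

Δψ = ln[tan(π/4+φ₂/2)/tan(π/4+φ₁/2)] = +0.5057
Δλ = +2.2235 rad (taken the short way round)
course = atan2(Δλ, Δψ) = 77.19°

77.2°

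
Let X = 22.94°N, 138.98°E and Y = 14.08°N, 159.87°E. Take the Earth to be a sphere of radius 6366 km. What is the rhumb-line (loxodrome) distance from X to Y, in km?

2409 km

Rhumb course C = atan2(Δλ, Δψ) with Δψ = ln[tan(π/4+φ₂/2)/tan(π/4+φ₁/2)] = -0.1633, Δλ = +0.3646 → C = 114.12°
d = R·|Δφ| / |cos C| = 6366·0.15464 / 0.40870 = 2409 km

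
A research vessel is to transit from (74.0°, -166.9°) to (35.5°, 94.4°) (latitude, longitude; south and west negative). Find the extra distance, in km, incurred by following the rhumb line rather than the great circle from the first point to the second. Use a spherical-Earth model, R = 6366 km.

Great circle: cos σ = sin φ₁ sin φ₂ + cos φ₁ cos φ₂ cos Δλ,  σ = 1.0189 rad → d_gc = 6486.6 km
Rhumb line: Δψ = -1.2987, q = Δφ/Δψ = 0.5174, d_rh = R√(Δφ²+q²Δλ²) = 7105.7 km
Excess = 7105.7 − 6486.6 = 619.1 ≈ 619 km

619 km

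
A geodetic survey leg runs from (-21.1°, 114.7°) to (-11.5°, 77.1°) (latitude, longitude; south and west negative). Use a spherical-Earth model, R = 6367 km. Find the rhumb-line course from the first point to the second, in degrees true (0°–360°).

284.9°

Meridional parts: M(φ₁)=-0.3769, M(φ₂)=-0.2021 → ΔM = +0.1748;  Δλ = -0.6562 rad
tan C = Δλ / ΔM = -3.7541 → C = 284.92°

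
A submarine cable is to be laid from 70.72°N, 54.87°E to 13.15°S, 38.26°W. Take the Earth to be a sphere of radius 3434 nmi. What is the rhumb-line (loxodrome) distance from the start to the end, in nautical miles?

Rhumb course C = atan2(Δλ, Δψ) with Δψ = ln[tan(π/4+φ₂/2)/tan(π/4+φ₁/2)] = -2.0044, Δλ = -1.6254 → C = 219.04°
d = R·|Δφ| / |cos C| = 3434·1.46381 / 0.77670 = 6472 nmi

6472 nmi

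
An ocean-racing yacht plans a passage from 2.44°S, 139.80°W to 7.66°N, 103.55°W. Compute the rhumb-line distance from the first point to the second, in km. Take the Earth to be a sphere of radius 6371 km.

4175 km

Δψ = ln[tan(π/4+φ₂/2)/tan(π/4+φ₁/2)] = +0.1767;  Δφ = +0.1763 rad,  Δλ = +0.6327 rad
q = Δφ/Δψ = 0.9977
d = R·√(Δφ² + q²Δλ²) = 6371·0.65536 = 4175 km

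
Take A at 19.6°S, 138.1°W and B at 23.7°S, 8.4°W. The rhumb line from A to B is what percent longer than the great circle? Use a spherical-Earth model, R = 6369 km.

Great circle: σ = 2.0000 rad → d_gc = Rσ = 12738.2 km
Rhumb: Δφ = -0.0716, Δλ = +2.2637, Δψ = -0.0770, q = Δφ/Δψ = 0.9292 → d_rh = R√(Δφ²+q²Δλ²) = 13404.4 km
Excess = (13404.4 − 12738.2) / 12738.2 = 666.2 / 12738.2 = 5.23% ≈ 5.2%

5.2%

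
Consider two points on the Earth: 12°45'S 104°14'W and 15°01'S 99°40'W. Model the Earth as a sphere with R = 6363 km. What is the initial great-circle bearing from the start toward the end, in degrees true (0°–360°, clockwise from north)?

117.6°

θ = atan2( sin Δλ·cos φ₂ ,  cos φ₁ sin φ₂ − sin φ₁ cos φ₂ cos Δλ )
  = atan2(+0.0769, -0.0402) = 117.61°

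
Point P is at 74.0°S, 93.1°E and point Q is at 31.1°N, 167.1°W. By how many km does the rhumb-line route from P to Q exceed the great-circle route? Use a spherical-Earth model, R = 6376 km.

565 km

Great circle: cos σ = sin φ₁ sin φ₂ + cos φ₁ cos φ₂ cos Δλ,  σ = 2.1373 rad → d_gc = 13627.5 km
Rhumb line: Δψ = +2.5339, q = Δφ/Δψ = 0.7239, d_rh = R√(Δφ²+q²Δλ²) = 14192.7 km
Excess = 14192.7 − 13627.5 = 565.2 ≈ 565 km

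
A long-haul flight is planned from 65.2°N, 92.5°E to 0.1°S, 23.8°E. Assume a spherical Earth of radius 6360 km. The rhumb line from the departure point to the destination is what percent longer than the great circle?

2.4%

Great circle: σ = 1.4194 rad → d_gc = Rσ = 9027.6 km
Rhumb: Δφ = -1.1397, Δλ = -1.1990, Δψ = -1.5165, q = Δφ/Δψ = 0.7515 → d_rh = R√(Δφ²+q²Δλ²) = 9240.5 km
Excess = (9240.5 − 9027.6) / 9027.6 = 212.9 / 9027.6 = 2.36% ≈ 2.4%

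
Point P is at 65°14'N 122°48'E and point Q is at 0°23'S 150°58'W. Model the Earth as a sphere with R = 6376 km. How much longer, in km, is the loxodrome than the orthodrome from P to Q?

Great circle: cos σ = sin φ₁ sin φ₂ + cos φ₁ cos φ₂ cos Δλ,  σ = 1.5493 rad → d_gc = 9878.7 km
Rhumb line: Δψ = -1.5228, q = Δφ/Δψ = 0.7520, d_rh = R√(Δφ²+q²Δλ²) = 10266.5 km
Excess = 10266.5 − 9878.7 = 387.8 ≈ 388 km

388 km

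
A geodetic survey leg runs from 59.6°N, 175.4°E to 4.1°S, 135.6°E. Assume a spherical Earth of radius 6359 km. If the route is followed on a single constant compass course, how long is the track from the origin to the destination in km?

7921 km

Rhumb course C = atan2(Δλ, Δψ) with Δψ = ln[tan(π/4+φ₂/2)/tan(π/4+φ₁/2)] = -1.3747, Δλ = -0.6946 → C = 206.81°
d = R·|Δφ| / |cos C| = 6359·1.11177 / 0.89253 = 7921 km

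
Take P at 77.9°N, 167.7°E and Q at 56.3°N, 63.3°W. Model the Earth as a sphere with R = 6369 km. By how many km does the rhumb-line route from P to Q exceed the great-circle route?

985 km

Great circle: cos σ = sin φ₁ sin φ₂ + cos φ₁ cos φ₂ cos Δλ,  σ = 0.7373 rad → d_gc = 4696.0 km
Rhumb line: Δψ = -1.0500, q = Δφ/Δψ = 0.3590, d_rh = R√(Δφ²+q²Δλ²) = 5680.9 km
Excess = 5680.9 − 4696.0 = 984.9 ≈ 985 km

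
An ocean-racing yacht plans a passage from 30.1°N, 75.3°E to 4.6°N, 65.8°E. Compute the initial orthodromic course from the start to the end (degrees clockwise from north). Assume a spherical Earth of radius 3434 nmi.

201.2°

θ = atan2( sin Δλ·cos φ₂ ,  cos φ₁ sin φ₂ − sin φ₁ cos φ₂ cos Δλ )
  = atan2(-0.1645, -0.4237) = 201.22°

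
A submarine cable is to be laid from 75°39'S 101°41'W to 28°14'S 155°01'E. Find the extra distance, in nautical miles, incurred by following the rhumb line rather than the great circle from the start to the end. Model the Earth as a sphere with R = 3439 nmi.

396 nmi

Great circle: cos σ = sin φ₁ sin φ₂ + cos φ₁ cos φ₂ cos Δλ,  σ = 1.1505 rad → d_gc = 3956.4 nmi
Rhumb line: Δψ = +1.5584, q = Δφ/Δψ = 0.5311, d_rh = R√(Δφ²+q²Δλ²) = 4352.2 nmi
Excess = 4352.2 − 3956.4 = 395.8 ≈ 396 nmi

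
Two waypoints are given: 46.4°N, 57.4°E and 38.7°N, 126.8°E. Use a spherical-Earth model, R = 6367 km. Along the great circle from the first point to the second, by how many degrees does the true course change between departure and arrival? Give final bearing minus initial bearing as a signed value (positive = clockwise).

+50.3°

At departure: θ₁ = atan2(sin Δλ cos φ₂, cos φ₁ sin φ₂ − sin φ₁ cos φ₂ cos Δλ) = 72.36°
At arrival: θ₂ = atan2(sin Δλ cos φ₁, −cos φ₂ sin φ₁ + sin φ₂ cos φ₁ cos Δλ) = 122.64°
Δθ = θ₂ − θ₁ = +50.3°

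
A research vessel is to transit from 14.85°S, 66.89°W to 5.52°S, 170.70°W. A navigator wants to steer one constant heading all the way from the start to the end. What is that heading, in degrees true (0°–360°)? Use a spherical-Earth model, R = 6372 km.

Δψ = ln[tan(π/4+φ₂/2)/tan(π/4+φ₁/2)] = +0.1656
Δλ = -1.8118 rad (taken the short way round)
course = atan2(Δλ, Δψ) = 275.22°

275.2°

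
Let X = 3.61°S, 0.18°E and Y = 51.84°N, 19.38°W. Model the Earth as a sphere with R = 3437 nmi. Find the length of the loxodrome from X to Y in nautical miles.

Δψ = ln[tan(π/4+φ₂/2)/tan(π/4+φ₁/2)] = +1.1247;  Δφ = +0.9678 rad,  Δλ = -0.3414 rad
q = Δφ/Δψ = 0.8605
d = R·√(Δφ² + q²Δλ²) = 3437·1.01139 = 3476 nmi

3476 nmi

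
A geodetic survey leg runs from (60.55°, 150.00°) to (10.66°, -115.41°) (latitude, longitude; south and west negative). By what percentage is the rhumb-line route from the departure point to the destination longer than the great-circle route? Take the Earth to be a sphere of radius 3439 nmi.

Great circle: σ = 1.4481 rad → d_gc = Rσ = 4979.9 nmi
Rhumb: Δφ = -0.8707, Δλ = +1.6509, Δψ = -1.1492, q = Δφ/Δψ = 0.7577 → d_rh = R√(Δφ²+q²Δλ²) = 5241.5 nmi
Excess = (5241.5 − 4979.9) / 4979.9 = 261.6 / 4979.9 = 5.253% ≈ 5.3%

5.3%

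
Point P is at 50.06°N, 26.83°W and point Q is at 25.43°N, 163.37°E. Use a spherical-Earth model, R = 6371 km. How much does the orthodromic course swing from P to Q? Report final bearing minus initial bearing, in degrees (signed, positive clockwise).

At departure: θ₁ = atan2(sin Δλ cos φ₂, cos φ₁ sin φ₂ − sin φ₁ cos φ₂ cos Δλ) = 350.51°
At arrival: θ₂ = atan2(sin Δλ cos φ₁, −cos φ₂ sin φ₁ + sin φ₂ cos φ₁ cos Δλ) = 186.73°
Δθ = θ₂ − θ₁ = -163.8°

-163.8°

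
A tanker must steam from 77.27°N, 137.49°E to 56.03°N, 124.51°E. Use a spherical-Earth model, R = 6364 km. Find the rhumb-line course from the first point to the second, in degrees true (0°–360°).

Meridional parts: M(φ₁)=+2.1933, M(φ₂)=+1.1860 → ΔM = -1.0073;  Δλ = -0.2265 rad
tan C = Δλ / ΔM = +0.2249 → C = 192.68°

192.7°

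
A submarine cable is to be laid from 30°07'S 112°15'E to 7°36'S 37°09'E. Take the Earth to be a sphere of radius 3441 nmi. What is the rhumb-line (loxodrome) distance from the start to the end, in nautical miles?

Δψ = ln[tan(π/4+φ₂/2)/tan(π/4+φ₁/2)] = +0.4186;  Δφ = +0.3930 rad,  Δλ = -1.3107 rad
q = Δφ/Δψ = 0.9388
d = R·√(Δφ² + q²Δλ²) = 3441·1.29172 = 4445 nmi

4445 nmi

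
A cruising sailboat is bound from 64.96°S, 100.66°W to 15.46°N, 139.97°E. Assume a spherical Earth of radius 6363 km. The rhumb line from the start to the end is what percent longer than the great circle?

Great circle: σ = 2.0282 rad → d_gc = Rσ = 12905.2 km
Rhumb: Δφ = +1.4036, Δλ = -2.0834, Δψ = +1.7780, q = Δφ/Δψ = 0.7894 → d_rh = R√(Δφ²+q²Δλ²) = 13758.2 km
Excess = (13758.2 − 12905.2) / 12905.2 = 853.0 / 12905.2 = 6.61% ≈ 6.6%

6.6%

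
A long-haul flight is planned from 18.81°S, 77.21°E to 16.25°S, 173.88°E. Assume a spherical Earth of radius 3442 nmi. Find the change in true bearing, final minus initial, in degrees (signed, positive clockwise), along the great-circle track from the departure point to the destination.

At departure: θ₁ = atan2(sin Δλ cos φ₂, cos φ₁ sin φ₂ − sin φ₁ cos φ₂ cos Δλ) = 107.51°
At arrival: θ₂ = atan2(sin Δλ cos φ₁, −cos φ₂ sin φ₁ + sin φ₂ cos φ₁ cos Δλ) = 70.10°
Δθ = θ₂ − θ₁ = -37.4°

-37.4°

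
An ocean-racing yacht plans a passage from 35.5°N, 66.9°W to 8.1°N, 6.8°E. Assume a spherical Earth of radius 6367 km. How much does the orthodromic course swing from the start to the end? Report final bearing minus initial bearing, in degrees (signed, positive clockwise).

+32.0°

Initial bearing θ₁ = atan2(sin Δλ cos φ₂, cos φ₁ sin φ₂ − sin φ₁ cos φ₂ cos Δλ) = 92.81°
Final bearing θ₂ = (initial bearing from the destination back to the start) + 180° = 124.78°
Δθ = θ₂ − θ₁ = +32.0°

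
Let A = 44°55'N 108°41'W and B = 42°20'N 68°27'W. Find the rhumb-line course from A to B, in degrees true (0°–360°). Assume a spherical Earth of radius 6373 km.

95.1°

Δψ = ln[tan(π/4+φ₂/2)/tan(π/4+φ₁/2)] = -0.0623
Δλ = +0.7022 rad (taken the short way round)
course = atan2(Δλ, Δψ) = 95.07°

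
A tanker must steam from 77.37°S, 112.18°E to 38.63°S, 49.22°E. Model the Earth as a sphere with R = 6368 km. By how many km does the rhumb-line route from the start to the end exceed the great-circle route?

Great circle: cos σ = sin φ₁ sin φ₂ + cos φ₁ cos φ₂ cos Δλ,  σ = 0.8137 rad → d_gc = 5181.5 km
Rhumb line: Δψ = +1.4692, q = Δφ/Δψ = 0.4602, d_rh = R√(Δφ²+q²Δλ²) = 5376.7 km
Excess = 5376.7 − 5181.5 = 195.2 ≈ 195 km

195 km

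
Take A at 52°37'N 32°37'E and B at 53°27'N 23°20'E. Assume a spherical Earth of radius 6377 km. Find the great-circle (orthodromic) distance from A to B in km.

Haversine: a = sin²(Δφ/2)+cos φ₁ cos φ₂ sin²(Δλ/2) = 0.00242;  σ = 2·atan2(√a,√(1−a))
σ = 5.640° → d = Rσ = 6377·0.09844 = 628 km

628 km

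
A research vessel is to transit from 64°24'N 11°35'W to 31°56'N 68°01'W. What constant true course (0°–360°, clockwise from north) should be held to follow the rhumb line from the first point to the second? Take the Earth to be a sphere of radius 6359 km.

Meridional parts: M(φ₁)=+1.4819, M(φ₂)=+0.5887 → ΔM = -0.8933;  Δλ = -0.9849 rad
tan C = Δλ / ΔM = +1.1026 → C = 227.79°

227.8°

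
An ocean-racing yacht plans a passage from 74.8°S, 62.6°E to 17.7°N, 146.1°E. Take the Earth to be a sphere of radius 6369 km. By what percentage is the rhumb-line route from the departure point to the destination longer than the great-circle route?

Great circle: σ = 1.8391 rad → d_gc = Rσ = 11713.4 km
Rhumb: Δφ = +1.6144, Δλ = +1.4573, Δψ = +2.3281, q = Δφ/Δψ = 0.6934 → d_rh = R√(Δφ²+q²Δλ²) = 12130.7 km
Excess = (12130.7 − 11713.4) / 11713.4 = 417.3 / 11713.4 = 3.56% ≈ 3.6%

3.6%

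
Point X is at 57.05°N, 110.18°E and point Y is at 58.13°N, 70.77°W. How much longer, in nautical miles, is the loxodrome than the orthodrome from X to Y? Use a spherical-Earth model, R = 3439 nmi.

1869 nmi

Great circle: cos σ = sin φ₁ sin φ₂ + cos φ₁ cos φ₂ cos Δλ,  σ = 1.1313 rad → d_gc = 3890.5 nmi
Rhumb line: Δψ = +0.0352, q = Δφ/Δψ = 0.5359, d_rh = R√(Δφ²+q²Δλ²) = 5759.9 nmi
Excess = 5759.9 − 3890.5 = 1869.4 ≈ 1869 nmi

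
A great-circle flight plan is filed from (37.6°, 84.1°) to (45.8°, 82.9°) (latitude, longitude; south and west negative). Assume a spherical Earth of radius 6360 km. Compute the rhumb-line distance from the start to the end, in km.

916 km

Δψ = ln[tan(π/4+φ₂/2)/tan(π/4+φ₁/2)] = +0.1921;  Δφ = +0.1431 rad,  Δλ = -0.0209 rad
q = Δφ/Δψ = 0.7450
d = R·√(Δφ² + q²Δλ²) = 6360·0.14397 = 916 km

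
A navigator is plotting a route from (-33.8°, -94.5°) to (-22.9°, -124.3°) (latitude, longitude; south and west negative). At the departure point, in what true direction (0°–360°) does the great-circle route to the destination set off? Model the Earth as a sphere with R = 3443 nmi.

284.8°

θ = atan2( sin Δλ·cos φ₂ ,  cos φ₁ sin φ₂ − sin φ₁ cos φ₂ cos Δλ )
  = atan2(-0.4578, +0.1213) = 284.84°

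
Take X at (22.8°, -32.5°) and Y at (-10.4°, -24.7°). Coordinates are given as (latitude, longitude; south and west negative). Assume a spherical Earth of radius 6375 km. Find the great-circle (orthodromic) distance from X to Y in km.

Haversine: a = sin²(Δφ/2)+cos φ₁ cos φ₂ sin²(Δλ/2) = 0.08581;  σ = 2·atan2(√a,√(1−a))
σ = 34.068° → d = Rσ = 6375·0.59460 = 3791 km

3791 km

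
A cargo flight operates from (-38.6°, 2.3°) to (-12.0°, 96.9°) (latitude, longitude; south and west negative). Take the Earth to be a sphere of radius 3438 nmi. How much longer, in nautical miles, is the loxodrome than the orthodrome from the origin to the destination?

145 nmi

Great circle: cos σ = sin φ₁ sin φ₂ + cos φ₁ cos φ₂ cos Δλ,  σ = 1.5023 rad → d_gc = 5165.0 nmi
Rhumb line: Δψ = +0.5203, q = Δφ/Δψ = 0.8922, d_rh = R√(Δφ²+q²Δλ²) = 5310.1 nmi
Excess = 5310.1 − 5165.0 = 145.1 ≈ 145 nmi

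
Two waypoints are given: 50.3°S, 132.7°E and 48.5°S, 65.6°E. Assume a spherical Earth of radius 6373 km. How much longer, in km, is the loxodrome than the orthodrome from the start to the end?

Great circle: cos σ = sin φ₁ sin φ₂ + cos φ₁ cos φ₂ cos Δλ,  σ = 0.7363 rad → d_gc = 4692.5 km
Rhumb line: Δψ = +0.0483, q = Δφ/Δψ = 0.6507, d_rh = R√(Δφ²+q²Δλ²) = 4860.4 km
Excess = 4860.4 − 4692.5 = 167.9 ≈ 168 km

168 km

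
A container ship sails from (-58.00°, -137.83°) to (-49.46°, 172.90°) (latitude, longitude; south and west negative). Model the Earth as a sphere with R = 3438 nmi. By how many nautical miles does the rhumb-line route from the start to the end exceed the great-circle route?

Great circle: cos σ = sin φ₁ sin φ₂ + cos φ₁ cos φ₂ cos Δλ,  σ = 0.5172 rad → d_gc = 1778.0 nmi
Rhumb line: Δψ = +0.2531, q = Δφ/Δψ = 0.5890, d_rh = R√(Δφ²+q²Δλ²) = 1815.2 nmi
Excess = 1815.2 − 1778.0 = 37.2 ≈ 37 nmi

37 nmi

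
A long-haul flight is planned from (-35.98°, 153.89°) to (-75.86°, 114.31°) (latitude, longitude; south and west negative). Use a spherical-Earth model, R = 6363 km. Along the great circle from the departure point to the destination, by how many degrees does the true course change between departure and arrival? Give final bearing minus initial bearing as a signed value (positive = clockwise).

+35.2°

At departure: θ₁ = atan2(sin Δλ cos φ₂, cos φ₁ sin φ₂ − sin φ₁ cos φ₂ cos Δλ) = 193.00°
At arrival: θ₂ = atan2(sin Δλ cos φ₁, −cos φ₂ sin φ₁ + sin φ₂ cos φ₁ cos Δλ) = 228.18°
Δθ = θ₂ − θ₁ = +35.2°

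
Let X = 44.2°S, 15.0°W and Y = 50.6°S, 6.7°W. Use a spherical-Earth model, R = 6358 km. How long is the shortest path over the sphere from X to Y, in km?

Haversine: a = sin²(Δφ/2)+cos φ₁ cos φ₂ sin²(Δλ/2) = 0.00550;  σ = 2·atan2(√a,√(1−a))
σ = 8.505° → d = Rσ = 6358·0.14845 = 944 km

944 km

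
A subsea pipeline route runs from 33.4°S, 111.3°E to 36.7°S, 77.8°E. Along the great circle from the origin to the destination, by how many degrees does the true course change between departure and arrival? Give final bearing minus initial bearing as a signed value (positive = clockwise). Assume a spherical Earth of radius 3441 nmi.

+19.6°

Initial bearing θ₁ = atan2(sin Δλ cos φ₂, cos φ₁ sin φ₂ − sin φ₁ cos φ₂ cos Δλ) = 253.52°
Final bearing θ₂ = (initial bearing from the destination back to the start) + 180° = 273.14°
Δθ = θ₂ − θ₁ = +19.6°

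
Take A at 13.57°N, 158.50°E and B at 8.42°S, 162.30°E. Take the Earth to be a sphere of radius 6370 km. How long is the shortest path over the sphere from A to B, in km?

2481 km

Haversine: a = sin²(Δφ/2)+cos φ₁ cos φ₂ sin²(Δλ/2) = 0.03743;  σ = 2·atan2(√a,√(1−a))
σ = 22.311° → d = Rσ = 6370·0.38941 = 2481 km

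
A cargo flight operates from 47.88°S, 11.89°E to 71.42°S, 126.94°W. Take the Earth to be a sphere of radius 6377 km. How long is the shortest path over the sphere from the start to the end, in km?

cos σ = sin φ₁ sin φ₂ + cos φ₁ cos φ₂ cos Δλ
      = sin(-47.88°)sin(-71.42°) + cos(-47.88°)cos(-71.42°)cos(-138.83°) = 0.5422
σ = 57.165° → d = Rσ = 6377·0.99772 = 6362 km

6362 km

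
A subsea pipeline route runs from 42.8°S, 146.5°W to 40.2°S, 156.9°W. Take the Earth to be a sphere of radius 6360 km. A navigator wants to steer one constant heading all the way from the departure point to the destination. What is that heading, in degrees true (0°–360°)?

Δψ = ln[tan(π/4+φ₂/2)/tan(π/4+φ₁/2)] = +0.0606
Δλ = -0.1815 rad (taken the short way round)
course = atan2(Δλ, Δψ) = 288.46°

288.5°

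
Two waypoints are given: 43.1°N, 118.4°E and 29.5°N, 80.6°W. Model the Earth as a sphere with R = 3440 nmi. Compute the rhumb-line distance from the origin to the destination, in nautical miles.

Rhumb course C = atan2(Δλ, Δψ) with Δψ = ln[tan(π/4+φ₂/2)/tan(π/4+φ₁/2)] = -0.2960, Δλ = +2.8100 → C = 96.01°
d = R·|Δφ| / |cos C| = 3440·0.23736 / 0.10475 = 7795 nmi

7795 nmi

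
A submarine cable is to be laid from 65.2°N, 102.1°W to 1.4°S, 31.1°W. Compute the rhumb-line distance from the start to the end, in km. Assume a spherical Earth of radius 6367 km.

Δψ = ln[tan(π/4+φ₂/2)/tan(π/4+φ₁/2)] = -1.5392;  Δφ = -1.1624 rad,  Δλ = +1.2392 rad
q = Δφ/Δψ = 0.7552
d = R·√(Δφ² + q²Δλ²) = 6367·1.49229 = 9501 km

9501 km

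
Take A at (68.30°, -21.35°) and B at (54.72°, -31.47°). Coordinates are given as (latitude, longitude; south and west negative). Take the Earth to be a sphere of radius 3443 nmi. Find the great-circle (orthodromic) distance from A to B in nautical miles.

Haversine: a = sin²(Δφ/2)+cos φ₁ cos φ₂ sin²(Δλ/2) = 0.01564;  σ = 2·atan2(√a,√(1−a))
σ = 14.368° → d = Rσ = 3443·0.25077 = 863 nmi

863 nmi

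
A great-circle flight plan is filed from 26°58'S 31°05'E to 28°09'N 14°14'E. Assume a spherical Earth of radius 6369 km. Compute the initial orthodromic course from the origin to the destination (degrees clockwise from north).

342.3°

N = sin Δλ·cos φ₂ = -0.2556;  D = cos φ₁ sin φ₂ − sin φ₁ cos φ₂ cos Δλ = +0.8032
initial course = atan2(N, D) = 342.35°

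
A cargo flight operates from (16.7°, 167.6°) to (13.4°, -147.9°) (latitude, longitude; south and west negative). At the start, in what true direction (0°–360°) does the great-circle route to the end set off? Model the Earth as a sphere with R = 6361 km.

θ = atan2( sin Δλ·cos φ₂ ,  cos φ₁ sin φ₂ − sin φ₁ cos φ₂ cos Δλ )
  = atan2(+0.6818, +0.0226) = 88.10°

88.1°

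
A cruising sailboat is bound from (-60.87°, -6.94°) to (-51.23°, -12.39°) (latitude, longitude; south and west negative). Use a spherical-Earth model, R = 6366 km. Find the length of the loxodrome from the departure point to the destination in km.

1123 km

Rhumb course C = atan2(Δλ, Δψ) with Δψ = ln[tan(π/4+φ₂/2)/tan(π/4+φ₁/2)] = +0.3032, Δλ = -0.0951 → C = 342.58°
d = R·|Δφ| / |cos C| = 6366·0.16825 / 0.95415 = 1123 km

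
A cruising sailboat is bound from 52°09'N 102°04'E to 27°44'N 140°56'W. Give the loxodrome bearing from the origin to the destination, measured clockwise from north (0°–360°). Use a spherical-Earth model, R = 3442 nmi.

Meridional parts: M(φ₁)=+1.0704, M(φ₂)=+0.5041 → ΔM = -0.5663;  Δλ = +2.0420 rad
tan C = Δλ / ΔM = -3.6060 → C = 105.50°

105.5°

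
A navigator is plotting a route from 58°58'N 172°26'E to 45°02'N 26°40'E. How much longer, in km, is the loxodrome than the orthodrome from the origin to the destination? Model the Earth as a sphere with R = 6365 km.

Great circle: cos σ = sin φ₁ sin φ₂ + cos φ₁ cos φ₂ cos Δλ,  σ = 1.2608 rad → d_gc = 8025.1 km
Rhumb line: Δψ = -0.3992, q = Δφ/Δψ = 0.6091, d_rh = R√(Δφ²+q²Δλ²) = 9984.2 km
Excess = 9984.2 − 8025.1 = 1959.1 ≈ 1959 km

1959 km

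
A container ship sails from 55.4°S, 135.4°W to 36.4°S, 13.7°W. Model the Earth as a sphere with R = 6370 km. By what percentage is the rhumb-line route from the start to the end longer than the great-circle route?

13.2%

Great circle: σ = 1.3199 rad → d_gc = Rσ = 8407.6 km
Rhumb: Δφ = +0.3316, Δλ = +2.1241, Δψ = +0.4835, q = Δφ/Δψ = 0.6858 → d_rh = R√(Δφ²+q²Δλ²) = 9516.5 km
Excess = (9516.5 − 8407.6) / 8407.6 = 1108.9 / 8407.6 = 13.19% ≈ 13.2%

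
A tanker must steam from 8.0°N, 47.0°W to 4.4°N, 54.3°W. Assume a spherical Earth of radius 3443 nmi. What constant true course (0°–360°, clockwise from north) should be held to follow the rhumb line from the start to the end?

Δψ = ln[tan(π/4+φ₂/2)/tan(π/4+φ₁/2)] = -0.0632
Δλ = -0.1274 rad (taken the short way round)
course = atan2(Δλ, Δψ) = 243.61°

243.6°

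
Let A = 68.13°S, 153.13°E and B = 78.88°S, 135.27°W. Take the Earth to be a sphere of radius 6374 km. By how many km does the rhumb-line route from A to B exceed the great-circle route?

Great circle: cos σ = sin φ₁ sin φ₂ + cos φ₁ cos φ₂ cos Δλ,  σ = 0.3673 rad → d_gc = 2341.4 km
Rhumb line: Δψ = -0.6855, q = Δφ/Δψ = 0.2737, d_rh = R√(Δφ²+q²Δλ²) = 2486.7 km
Excess = 2486.7 − 2341.4 = 145.3 ≈ 145 km

145 km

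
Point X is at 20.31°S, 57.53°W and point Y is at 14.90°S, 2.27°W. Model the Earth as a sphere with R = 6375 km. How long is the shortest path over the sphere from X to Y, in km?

5866 km

cos σ = sin φ₁ sin φ₂ + cos φ₁ cos φ₂ cos Δλ
      = sin(-20.31°)sin(-14.90°) + cos(-20.31°)cos(-14.90°)cos(55.26°) = 0.6057
σ = 52.720° → d = Rσ = 6375·0.92014 = 5866 km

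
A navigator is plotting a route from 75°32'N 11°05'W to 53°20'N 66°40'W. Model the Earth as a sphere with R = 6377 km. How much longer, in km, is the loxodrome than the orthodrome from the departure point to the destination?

111 km

Great circle: cos σ = sin φ₁ sin φ₂ + cos φ₁ cos φ₂ cos Δλ,  σ = 0.5335 rad → d_gc = 3402.4 km
Rhumb line: Δψ = -0.9597, q = Δφ/Δψ = 0.4038, d_rh = R√(Δφ²+q²Δλ²) = 3513.4 km
Excess = 3513.4 − 3402.4 = 111.0 ≈ 111 km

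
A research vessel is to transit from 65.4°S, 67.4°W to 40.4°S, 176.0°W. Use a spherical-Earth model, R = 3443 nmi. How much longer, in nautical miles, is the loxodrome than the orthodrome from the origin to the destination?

Great circle: cos σ = sin φ₁ sin φ₂ + cos φ₁ cos φ₂ cos Δλ,  σ = 1.0608 rad → d_gc = 3652.3 nmi
Rhumb line: Δψ = +0.7510, q = Δφ/Δψ = 0.5810, d_rh = R√(Δφ²+q²Δλ²) = 4078.1 nmi
Excess = 4078.1 − 3652.3 = 425.8 ≈ 426 nmi

426 nmi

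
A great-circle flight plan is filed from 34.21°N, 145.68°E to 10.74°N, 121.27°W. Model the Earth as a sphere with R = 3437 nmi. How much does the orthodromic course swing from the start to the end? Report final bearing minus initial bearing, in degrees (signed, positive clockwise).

At departure: θ₁ = atan2(sin Δλ cos φ₂, cos φ₁ sin φ₂ − sin φ₁ cos φ₂ cos Δλ) = 79.41°
At arrival: θ₂ = atan2(sin Δλ cos φ₁, −cos φ₂ sin φ₁ + sin φ₂ cos φ₁ cos Δλ) = 124.17°
Δθ = θ₂ − θ₁ = +44.8°

+44.8°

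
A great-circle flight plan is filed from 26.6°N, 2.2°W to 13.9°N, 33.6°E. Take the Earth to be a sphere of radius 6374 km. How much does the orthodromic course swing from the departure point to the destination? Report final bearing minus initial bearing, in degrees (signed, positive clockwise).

+12.8°

Initial bearing θ₁ = atan2(sin Δλ cos φ₂, cos φ₁ sin φ₂ − sin φ₁ cos φ₂ cos Δλ) = 103.63°
Final bearing θ₂ = (initial bearing from the destination back to the start) + 180° = 116.47°
Δθ = θ₂ − θ₁ = +12.8°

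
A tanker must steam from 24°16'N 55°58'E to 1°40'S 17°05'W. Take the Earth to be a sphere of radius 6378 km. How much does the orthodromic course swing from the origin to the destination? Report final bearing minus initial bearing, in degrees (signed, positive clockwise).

-16.9°

At departure: θ₁ = atan2(sin Δλ cos φ₂, cos φ₁ sin φ₂ − sin φ₁ cos φ₂ cos Δλ) = 261.30°
At arrival: θ₂ = atan2(sin Δλ cos φ₁, −cos φ₂ sin φ₁ + sin φ₂ cos φ₁ cos Δλ) = 244.36°
Δθ = θ₂ − θ₁ = -16.9°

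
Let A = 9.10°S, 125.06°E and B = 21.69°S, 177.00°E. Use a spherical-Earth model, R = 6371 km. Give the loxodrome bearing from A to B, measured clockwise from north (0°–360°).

104.1°

Meridional parts: M(φ₁)=-0.1595, M(φ₂)=-0.3879 → ΔM = -0.2284;  Δλ = +0.9065 rad
tan C = Δλ / ΔM = -3.9682 → C = 104.14°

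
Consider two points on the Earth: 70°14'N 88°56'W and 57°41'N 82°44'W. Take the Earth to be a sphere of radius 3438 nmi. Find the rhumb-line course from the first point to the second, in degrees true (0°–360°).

Δψ = ln[tan(π/4+φ₂/2)/tan(π/4+φ₁/2)] = -0.5086
Δλ = +0.1082 rad (taken the short way round)
course = atan2(Δλ, Δψ) = 167.99°

168.0°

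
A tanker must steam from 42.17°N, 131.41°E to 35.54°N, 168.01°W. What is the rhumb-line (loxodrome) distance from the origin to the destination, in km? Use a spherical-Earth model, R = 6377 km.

5296 km

Δψ = ln[tan(π/4+φ₂/2)/tan(π/4+φ₁/2)] = -0.1488;  Δφ = -0.1157 rad,  Δλ = +1.0573 rad
q = Δφ/Δψ = 0.7777
d = R·√(Δφ² + q²Δλ²) = 6377·0.83042 = 5296 km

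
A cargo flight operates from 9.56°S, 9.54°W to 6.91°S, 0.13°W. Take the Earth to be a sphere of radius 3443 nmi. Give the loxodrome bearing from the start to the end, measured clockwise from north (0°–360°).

74.1°

Δψ = ln[tan(π/4+φ₂/2)/tan(π/4+φ₁/2)] = +0.0467
Δλ = +0.1642 rad (taken the short way round)
course = atan2(Δλ, Δψ) = 74.11°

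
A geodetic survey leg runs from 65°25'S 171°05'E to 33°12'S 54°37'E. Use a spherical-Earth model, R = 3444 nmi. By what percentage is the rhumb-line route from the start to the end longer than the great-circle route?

Great circle: σ = 1.2209 rad → d_gc = Rσ = 4204.8 nmi
Rhumb: Δφ = +0.5623, Δλ = -2.0327, Δψ = +0.9089, q = Δφ/Δψ = 0.6186 → d_rh = R√(Δφ²+q²Δλ²) = 4744.2 nmi
Excess = (4744.2 − 4204.8) / 4204.8 = 539.4 / 4204.8 = 12.83% ≈ 12.8%

12.8%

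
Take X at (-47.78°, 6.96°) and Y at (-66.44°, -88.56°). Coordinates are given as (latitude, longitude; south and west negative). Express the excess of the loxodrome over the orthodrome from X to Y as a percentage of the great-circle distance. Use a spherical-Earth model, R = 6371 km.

9.4%

Great circle: σ = 0.8593 rad → d_gc = Rσ = 5474.3 km
Rhumb: Δφ = -0.3257, Δλ = -1.6671, Δψ = -0.6159, q = Δφ/Δψ = 0.5288 → d_rh = R√(Δφ²+q²Δλ²) = 5987.8 km
Excess = (5987.8 − 5474.3) / 5474.3 = 513.5 / 5474.3 = 9.38% ≈ 9.4%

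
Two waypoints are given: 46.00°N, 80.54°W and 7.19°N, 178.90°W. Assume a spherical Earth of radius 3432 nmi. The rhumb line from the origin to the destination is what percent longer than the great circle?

Great circle: σ = 1.5810 rad → d_gc = Rσ = 5425.9 nmi
Rhumb: Δφ = -0.6774, Δλ = -1.7167, Δψ = -0.7805, q = Δφ/Δψ = 0.8679 → d_rh = R√(Δφ²+q²Δλ²) = 5617.1 nmi
Excess = (5617.1 − 5425.9) / 5425.9 = 191.2 / 5425.9 = 3.52% ≈ 3.5%

3.5%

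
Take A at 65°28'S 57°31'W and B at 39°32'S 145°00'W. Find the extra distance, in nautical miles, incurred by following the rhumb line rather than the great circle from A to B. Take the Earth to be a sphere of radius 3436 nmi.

Great circle: cos σ = sin φ₁ sin φ₂ + cos φ₁ cos φ₂ cos Δλ,  σ = 0.9359 rad → d_gc = 3215.63 nmi
Rhumb line: Δψ = +0.7736, q = Δφ/Δψ = 0.5851, d_rh = R√(Δφ²+q²Δλ²) = 3441.11 nmi
Excess = 3441.11 − 3215.63 = 225.48 ≈ 225 nmi

225 nmi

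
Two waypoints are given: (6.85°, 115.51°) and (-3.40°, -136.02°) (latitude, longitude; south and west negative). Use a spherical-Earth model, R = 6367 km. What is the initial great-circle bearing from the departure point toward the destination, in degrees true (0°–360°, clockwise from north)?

N = sin Δλ·cos φ₂ = +0.9468;  D = cos φ₁ sin φ₂ − sin φ₁ cos φ₂ cos Δλ = -0.0212
initial course = atan2(N, D) = 91.28°

91.3°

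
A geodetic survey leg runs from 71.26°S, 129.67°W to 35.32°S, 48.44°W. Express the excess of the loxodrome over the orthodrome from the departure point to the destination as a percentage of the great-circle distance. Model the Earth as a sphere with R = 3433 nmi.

Great circle: σ = 0.9429 rad → d_gc = Rσ = 3236.9 nmi
Rhumb: Δφ = +0.6273, Δλ = +1.4177, Δψ = +1.1421, q = Δφ/Δψ = 0.5492 → d_rh = R√(Δφ²+q²Δλ²) = 3432.7 nmi
Excess = (3432.7 − 3236.9) / 3236.9 = 195.8 / 3236.9 = 6.049% ≈ 6.0%

6.0%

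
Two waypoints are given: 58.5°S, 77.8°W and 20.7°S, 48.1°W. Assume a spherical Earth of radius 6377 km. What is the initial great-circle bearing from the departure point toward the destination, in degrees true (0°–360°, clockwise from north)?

42.4°

θ = atan2( sin Δλ·cos φ₂ ,  cos φ₁ sin φ₂ − sin φ₁ cos φ₂ cos Δλ )
  = atan2(+0.4635, +0.5081) = 42.37°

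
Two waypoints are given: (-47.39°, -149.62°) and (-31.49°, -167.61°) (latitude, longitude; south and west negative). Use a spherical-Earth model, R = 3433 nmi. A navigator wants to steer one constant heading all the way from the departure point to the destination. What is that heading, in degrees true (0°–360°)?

Δψ = ln[tan(π/4+φ₂/2)/tan(π/4+φ₁/2)] = +0.3621
Δλ = -0.3140 rad (taken the short way round)
course = atan2(Δλ, Δψ) = 319.07°

319.1°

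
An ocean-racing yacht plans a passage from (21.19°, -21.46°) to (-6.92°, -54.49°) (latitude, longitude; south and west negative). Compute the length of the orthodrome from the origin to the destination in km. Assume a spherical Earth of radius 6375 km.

cos σ = sin φ₁ sin φ₂ + cos φ₁ cos φ₂ cos Δλ
      = sin(21.19°)sin(-6.92°) + cos(21.19°)cos(-6.92°)cos(-33.03°) = 0.7325
σ = 42.907° → d = Rσ = 6375·0.74888 = 4774 km

4774 km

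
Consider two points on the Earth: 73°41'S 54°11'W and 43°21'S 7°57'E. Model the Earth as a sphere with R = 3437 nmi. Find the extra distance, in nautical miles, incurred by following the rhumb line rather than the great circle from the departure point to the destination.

92 nmi

Great circle: cos σ = sin φ₁ sin φ₂ + cos φ₁ cos φ₂ cos Δλ,  σ = 0.7162 rad → d_gc = 2461.6 nmi
Rhumb line: Δψ = +1.1012, q = Δφ/Δψ = 0.4808, d_rh = R√(Δφ²+q²Δλ²) = 2553.8 nmi
Excess = 2553.8 − 2461.6 = 92.2 ≈ 92 nmi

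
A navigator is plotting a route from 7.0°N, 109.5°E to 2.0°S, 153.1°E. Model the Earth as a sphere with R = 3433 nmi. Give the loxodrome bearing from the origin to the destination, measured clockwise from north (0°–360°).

101.7°

Meridional parts: M(φ₁)=+0.1225, M(φ₂)=-0.0349 → ΔM = -0.1574;  Δλ = +0.7610 rad
tan C = Δλ / ΔM = -4.8348 → C = 101.69°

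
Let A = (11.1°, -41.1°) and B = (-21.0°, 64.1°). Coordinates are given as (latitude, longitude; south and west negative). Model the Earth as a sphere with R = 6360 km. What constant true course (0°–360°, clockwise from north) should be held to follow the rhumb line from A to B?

107.2°

Δψ = ln[tan(π/4+φ₂/2)/tan(π/4+φ₁/2)] = -0.5700
Δλ = +1.8361 rad (taken the short way round)
course = atan2(Δλ, Δψ) = 107.25°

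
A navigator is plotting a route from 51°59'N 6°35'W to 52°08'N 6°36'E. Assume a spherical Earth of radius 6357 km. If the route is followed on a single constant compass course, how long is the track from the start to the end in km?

900 km

Δψ = ln[tan(π/4+φ₂/2)/tan(π/4+φ₁/2)] = +0.0043;  Δφ = +0.0026 rad,  Δλ = +0.2301 rad
q = Δφ/Δψ = 0.6149
d = R·√(Δφ² + q²Δλ²) = 6357·0.14150 = 900 km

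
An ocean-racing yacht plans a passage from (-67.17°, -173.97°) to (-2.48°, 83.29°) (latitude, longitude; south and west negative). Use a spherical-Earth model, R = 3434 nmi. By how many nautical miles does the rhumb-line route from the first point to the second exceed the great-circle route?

364 nmi

Great circle: cos σ = sin φ₁ sin φ₂ + cos φ₁ cos φ₂ cos Δλ,  σ = 1.6164 rad → d_gc = 5550.8 nmi
Rhumb line: Δψ = +1.5566, q = Δφ/Δψ = 0.7253, d_rh = R√(Δφ²+q²Δλ²) = 5914.4 nmi
Excess = 5914.4 − 5550.8 = 363.6 ≈ 364 nmi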